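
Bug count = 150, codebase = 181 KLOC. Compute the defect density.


Defect density = defects / KLOC
Defect density = 150 / 181
Defect density = 0.829 defects/KLOC

0.829 defects/KLOC


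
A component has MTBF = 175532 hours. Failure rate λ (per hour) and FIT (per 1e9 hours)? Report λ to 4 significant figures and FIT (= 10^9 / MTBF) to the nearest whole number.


Formula: λ = 1 / MTBF; FIT = λ × 1e9 = 1e9 / MTBF
λ = 1 / 175532 ≈ 5.697e-06 failures/hour
FIT = 1e9 / 175532 ≈ 5697 failures per 1e9 hours (nearest whole number)

λ = 5.697e-06 /h, FIT = 5697


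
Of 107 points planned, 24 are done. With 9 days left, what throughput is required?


Formula: Required rate = Remaining points / Days left
Remaining = 107 - 24 = 83 points
Required rate = 83 / 9 = 9.22 points/day

9.22 points/day


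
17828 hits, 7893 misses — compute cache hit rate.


Formula: hit rate = hits / (hits + misses) * 100
hit rate = 17828 / (17828 + 7893) * 100
hit rate = 17828 / 25721 * 100
hit rate = 69.31%

69.31%


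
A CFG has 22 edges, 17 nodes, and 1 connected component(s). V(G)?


Formula: V(G) = E - N + 2P
V(G) = 22 - 17 + 2*1
V(G) = 5 + 2
V(G) = 7

7


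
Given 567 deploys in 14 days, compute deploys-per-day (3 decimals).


Formula: deployments per day = releases / days
= 567 / 14
= 40.5 deploys/day
(equivalently, 283.5 deploys/week)

40.5 deploys/day


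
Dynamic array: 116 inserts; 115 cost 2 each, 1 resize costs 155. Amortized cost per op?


Formula: Amortized cost = Total cost / Operations
Total cost = (115 * 2) + (1 * 155)
Total cost = 230 + 155 = 385
Amortized = 385 / 116 = 3.319

3.319


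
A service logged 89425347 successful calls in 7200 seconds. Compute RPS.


Formula: throughput = requests / seconds
throughput = 89425347 / 7200
throughput = 12420.19 requests/second

12420.19 requests/second


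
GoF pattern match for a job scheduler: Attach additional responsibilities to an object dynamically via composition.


This matches the Decorator pattern

Decorator


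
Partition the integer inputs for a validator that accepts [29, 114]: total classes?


Valid range: [29, 114]
Class 1: x < 29 — invalid
Class 2: 29 ≤ x ≤ 114 — valid
Class 3: x > 114 — invalid
Total equivalence classes: 3

3 equivalence classes


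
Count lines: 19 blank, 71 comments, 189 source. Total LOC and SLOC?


Total LOC = blank + comment + code
Total LOC = 19 + 71 + 189 = 279
SLOC (source only) = code = 189

Total LOC: 279, SLOC: 189


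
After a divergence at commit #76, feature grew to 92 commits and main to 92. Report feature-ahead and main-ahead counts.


Common ancestor: commit #76
feature commits after divergence: 92 - 76 = 16
main commits after divergence: 92 - 76 = 16
feature is 16 commits ahead of main
main is 16 commits ahead of feature

feature ahead: 16, main ahead: 16


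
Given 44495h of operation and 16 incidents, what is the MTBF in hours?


Formula: MTBF = Total operating time / Number of failures
MTBF = 44495 / 16
MTBF = 2780.94 hours

2780.94 hours


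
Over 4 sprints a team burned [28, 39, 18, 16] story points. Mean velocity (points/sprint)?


Formula: Avg velocity = Total points / Number of sprints
Points: [28, 39, 18, 16]
Sum = 28 + 39 + 18 + 16 = 101
Avg velocity = 101 / 4 = 25.25 points/sprint

25.25 points/sprint


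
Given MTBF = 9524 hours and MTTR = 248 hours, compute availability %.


Availability = MTBF / (MTBF + MTTR)
Availability = 9524 / (9524 + 248)
Availability = 9524 / 9772
Availability = 97.4621%

97.4621%


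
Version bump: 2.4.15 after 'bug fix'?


Current: 2.4.15
Change category: 'bug fix' → patch bump
SemVer rule: patch bump → increment PATCH (MAJOR and MINOR unchanged)
New: 2.4.16

2.4.16


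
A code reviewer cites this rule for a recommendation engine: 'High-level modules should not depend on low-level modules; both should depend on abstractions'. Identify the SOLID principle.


This describes the Dependency Inversion Principle (DIP)

Dependency Inversion Principle (DIP)


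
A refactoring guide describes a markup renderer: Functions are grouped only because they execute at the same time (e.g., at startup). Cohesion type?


Reasoning: Related by timing only
Type: Temporal cohesion

Temporal cohesion


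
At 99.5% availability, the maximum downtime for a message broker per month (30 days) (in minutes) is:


Formula: allowed downtime = period * (100 - SLA) / 100
Period (month (30 days)) = 43200 minutes
Unavailability fraction = (100 - 99.5) / 100
Allowed downtime = 43200 * (100 - 99.5) / 100
Allowed downtime = 216.0 minutes

216.0 minutes


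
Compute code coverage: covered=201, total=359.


Coverage = covered / total * 100
Coverage = 201 / 359 * 100
Coverage = 55.99%

55.99%


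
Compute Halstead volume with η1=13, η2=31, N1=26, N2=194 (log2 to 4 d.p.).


Formula: V = N * log2(η), where N = N1 + N2 and η = η1 + η2
η = 13 + 31 = 44
N = 26 + 194 = 220
log2(44) ≈ 5.4594
V = 220 * 5.4594 = 1201.07

1201.07


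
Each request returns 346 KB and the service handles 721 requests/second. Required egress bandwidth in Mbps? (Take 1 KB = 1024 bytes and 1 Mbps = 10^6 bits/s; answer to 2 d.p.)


Formula: Mbps = payload_bytes * RPS * 8 / 1e6
Payload per request = 346 KB = 346 * 1024 = 354304 bytes
Total bytes/sec = 354304 * 721 = 255453184
Total bits/sec = 255453184 * 8 = 2043625472
Mbps = 2043625472 / 1e6 = 2043.63

2043.63 Mbps


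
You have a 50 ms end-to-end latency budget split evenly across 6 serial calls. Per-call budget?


Formula: per_stage = total_budget / stages
per_stage = 50 / 6
per_stage = 8.33 ms

8.33 ms


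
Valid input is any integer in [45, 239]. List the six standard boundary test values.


Range: [45, 239]
Boundaries: just below min, min, min+1, max-1, max, just above max
Values: [44, 45, 46, 238, 239, 240]

[44, 45, 46, 238, 239, 240]


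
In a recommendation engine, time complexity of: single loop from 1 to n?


Reasoning: one pass through n items
Complexity: O(n)

O(n)


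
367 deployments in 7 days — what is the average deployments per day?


Formula: deployments per day = releases / days
= 367 / 7
= 52.429 deploys/day
(equivalently, 367.0 deploys/week)

52.429 deploys/day


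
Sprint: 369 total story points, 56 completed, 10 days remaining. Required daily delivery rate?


Formula: Required rate = Remaining points / Days left
Remaining = 369 - 56 = 313 points
Required rate = 313 / 10 = 31.3 points/day

31.3 points/day


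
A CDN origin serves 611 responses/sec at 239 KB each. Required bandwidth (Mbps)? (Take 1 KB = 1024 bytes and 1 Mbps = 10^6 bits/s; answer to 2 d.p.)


Formula: Mbps = payload_bytes * RPS * 8 / 1e6
Payload per request = 239 KB = 239 * 1024 = 244736 bytes
Total bytes/sec = 244736 * 611 = 149533696
Total bits/sec = 149533696 * 8 = 1196269568
Mbps = 1196269568 / 1e6 = 1196.27

1196.27 Mbps


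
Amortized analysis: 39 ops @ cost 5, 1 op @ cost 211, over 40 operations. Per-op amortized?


Formula: Amortized cost = Total cost / Operations
Total cost = (39 * 5) + (1 * 211)
Total cost = 195 + 211 = 406
Amortized = 406 / 40 = 10.15

10.15


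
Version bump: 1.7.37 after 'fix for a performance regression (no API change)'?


Current: 1.7.37
Change category: 'fix for a performance regression (no API change)' → patch bump
SemVer rule: patch bump → increment PATCH (MAJOR and MINOR unchanged)
New: 1.7.38

1.7.38


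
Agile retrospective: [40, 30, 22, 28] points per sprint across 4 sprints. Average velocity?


Formula: Avg velocity = Total points / Number of sprints
Points: [40, 30, 22, 28]
Sum = 40 + 30 + 22 + 28 = 120
Avg velocity = 120 / 4 = 30.0 points/sprint

30.0 points/sprint


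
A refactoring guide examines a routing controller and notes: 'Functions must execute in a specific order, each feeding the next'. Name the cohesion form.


Reasoning: Output of one is input to next
Type: Sequential cohesion

Sequential cohesion


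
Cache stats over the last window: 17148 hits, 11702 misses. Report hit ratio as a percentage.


Formula: hit rate = hits / (hits + misses) * 100
hit rate = 17148 / (17148 + 11702) * 100
hit rate = 17148 / 28850 * 100
hit rate = 59.44%

59.44%


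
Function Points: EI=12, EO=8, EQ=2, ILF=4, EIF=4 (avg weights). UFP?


UFP = EI*4 + EO*5 + EQ*4 + ILF*10 + EIF*7
UFP = 12*4 + 8*5 + 2*4 + 4*10 + 4*7
UFP = 48 + 40 + 8 + 40 + 28
UFP = 164

164


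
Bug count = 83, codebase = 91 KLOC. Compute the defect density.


Defect density = defects / KLOC
Defect density = 83 / 91
Defect density = 0.912 defects/KLOC

0.912 defects/KLOC


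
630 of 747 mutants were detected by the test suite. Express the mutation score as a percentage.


Mutation score = killed / total * 100
Mutation score = 630 / 747 * 100
Mutation score = 84.34%

84.34%


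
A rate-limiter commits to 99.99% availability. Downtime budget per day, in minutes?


Formula: allowed downtime = period * (100 - SLA) / 100
Period (day) = 1440 minutes
Unavailability fraction = (100 - 99.99) / 100
Allowed downtime = 1440 * (100 - 99.99) / 100
Allowed downtime = 0.144 minutes

0.144 minutes


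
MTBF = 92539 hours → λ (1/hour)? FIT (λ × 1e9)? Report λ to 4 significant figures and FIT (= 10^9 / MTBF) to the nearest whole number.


Formula: λ = 1 / MTBF; FIT = λ × 1e9 = 1e9 / MTBF
λ = 1 / 92539 ≈ 1.081e-05 failures/hour
FIT = 1e9 / 92539 ≈ 10806 failures per 1e9 hours (nearest whole number)

λ = 1.081e-05 /h, FIT = 10806


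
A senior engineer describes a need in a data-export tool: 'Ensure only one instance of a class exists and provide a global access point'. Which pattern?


This matches the Singleton pattern

Singleton


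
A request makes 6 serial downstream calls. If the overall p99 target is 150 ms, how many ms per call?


Formula: per_stage = total_budget / stages
per_stage = 150 / 6
per_stage = 25.0 ms

25.0 ms


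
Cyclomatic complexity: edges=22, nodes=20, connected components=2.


Formula: V(G) = E - N + 2P
V(G) = 22 - 20 + 2*2
V(G) = 2 + 4
V(G) = 6

6


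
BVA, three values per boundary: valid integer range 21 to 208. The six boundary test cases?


Range: [21, 208]
Boundaries: just below min, min, min+1, max-1, max, just above max
Values: [20, 21, 22, 207, 208, 209]

[20, 21, 22, 207, 208, 209]


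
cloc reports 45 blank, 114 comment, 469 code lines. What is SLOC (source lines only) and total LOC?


Total LOC = blank + comment + code
Total LOC = 45 + 114 + 469 = 628
SLOC (source only) = code = 469

Total LOC: 628, SLOC: 469


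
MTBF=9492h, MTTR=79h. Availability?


Availability = MTBF / (MTBF + MTTR)
Availability = 9492 / (9492 + 79)
Availability = 9492 / 9571
Availability = 99.1746%

99.1746%


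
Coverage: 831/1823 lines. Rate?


Coverage = covered / total * 100
Coverage = 831 / 1823 * 100
Coverage = 45.58%

45.58%


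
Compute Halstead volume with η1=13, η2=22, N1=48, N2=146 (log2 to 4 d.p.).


Formula: V = N * log2(η), where N = N1 + N2 and η = η1 + η2
η = 13 + 22 = 35
N = 48 + 146 = 194
log2(35) ≈ 5.1293
V = 194 * 5.1293 = 995.08

995.08


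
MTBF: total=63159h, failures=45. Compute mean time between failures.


Formula: MTBF = Total operating time / Number of failures
MTBF = 63159 / 45
MTBF = 1403.53 hours

1403.53 hours


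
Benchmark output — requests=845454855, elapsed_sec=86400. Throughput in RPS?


Formula: throughput = requests / seconds
throughput = 845454855 / 86400
throughput = 9785.36 requests/second

9785.36 requests/second


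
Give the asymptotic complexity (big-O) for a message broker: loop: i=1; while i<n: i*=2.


Reasoning: i doubles each step so iterations are log2(n)
Complexity: O(log n)

O(log n)


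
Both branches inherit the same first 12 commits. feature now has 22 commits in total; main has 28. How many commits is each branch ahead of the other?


Common ancestor: commit #12
feature commits after divergence: 22 - 12 = 10
main commits after divergence: 28 - 12 = 16
feature is 10 commits ahead of main
main is 16 commits ahead of feature

feature ahead: 10, main ahead: 16


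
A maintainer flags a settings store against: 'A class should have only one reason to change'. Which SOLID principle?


This describes the Single Responsibility Principle (SRP)

Single Responsibility Principle (SRP)


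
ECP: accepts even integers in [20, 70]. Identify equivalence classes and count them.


Constraint: even integers in [20, 70]
Class 1: x < 20 — out-of-range invalid
Class 2: x in [20,70] but odd — wrong type invalid
Class 3: x in [20,70] and even — valid
Class 4: x > 70 — out-of-range invalid
Total equivalence classes: 4

4 equivalence classes


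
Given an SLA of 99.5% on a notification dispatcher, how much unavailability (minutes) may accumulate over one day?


Formula: allowed downtime = period * (100 - SLA) / 100
Period (day) = 1440 minutes
Unavailability fraction = (100 - 99.5) / 100
Allowed downtime = 1440 * (100 - 99.5) / 100
Allowed downtime = 7.2 minutes

7.2 minutes


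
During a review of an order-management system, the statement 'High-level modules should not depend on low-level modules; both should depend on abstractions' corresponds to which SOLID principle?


This describes the Dependency Inversion Principle (DIP)

Dependency Inversion Principle (DIP)


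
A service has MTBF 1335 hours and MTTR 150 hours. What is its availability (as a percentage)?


Availability = MTBF / (MTBF + MTTR)
Availability = 1335 / (1335 + 150)
Availability = 1335 / 1485
Availability = 89.899%

89.899%


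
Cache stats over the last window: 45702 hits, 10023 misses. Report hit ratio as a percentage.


Formula: hit rate = hits / (hits + misses) * 100
hit rate = 45702 / (45702 + 10023) * 100
hit rate = 45702 / 55725 * 100
hit rate = 82.01%

82.01%


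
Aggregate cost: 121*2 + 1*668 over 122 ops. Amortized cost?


Formula: Amortized cost = Total cost / Operations
Total cost = (121 * 2) + (1 * 668)
Total cost = 242 + 668 = 910
Amortized = 910 / 122 = 7.459

7.459


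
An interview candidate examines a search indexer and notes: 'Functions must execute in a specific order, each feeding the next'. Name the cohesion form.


Reasoning: Output of one is input to next
Type: Sequential cohesion

Sequential cohesion


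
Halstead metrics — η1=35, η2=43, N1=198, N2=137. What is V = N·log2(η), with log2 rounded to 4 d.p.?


Formula: V = N * log2(η), where N = N1 + N2 and η = η1 + η2
η = 35 + 43 = 78
N = 198 + 137 = 335
log2(78) ≈ 6.2854
V = 335 * 6.2854 = 2105.61

2105.61


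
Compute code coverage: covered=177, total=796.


Coverage = covered / total * 100
Coverage = 177 / 796 * 100
Coverage = 22.24%

22.24%


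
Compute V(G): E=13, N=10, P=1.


Formula: V(G) = E - N + 2P
V(G) = 13 - 10 + 2*1
V(G) = 3 + 2
V(G) = 5

5


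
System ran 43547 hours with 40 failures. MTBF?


Formula: MTBF = Total operating time / Number of failures
MTBF = 43547 / 40
MTBF = 1088.68 hours

1088.68 hours


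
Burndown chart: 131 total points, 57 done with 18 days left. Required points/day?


Formula: Required rate = Remaining points / Days left
Remaining = 131 - 57 = 74 points
Required rate = 74 / 18 = 4.11 points/day

4.11 points/day


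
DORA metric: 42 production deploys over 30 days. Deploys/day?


Formula: deployments per day = releases / days
= 42 / 30
= 1.4 deploys/day
(equivalently, 9.8 deploys/week)

1.4 deploys/day


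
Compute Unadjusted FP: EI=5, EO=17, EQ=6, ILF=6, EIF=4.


UFP = EI*4 + EO*5 + EQ*4 + ILF*10 + EIF*7
UFP = 5*4 + 17*5 + 6*4 + 6*10 + 4*7
UFP = 20 + 85 + 24 + 60 + 28
UFP = 217

217


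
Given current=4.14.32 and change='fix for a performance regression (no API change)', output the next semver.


Current: 4.14.32
Change category: 'fix for a performance regression (no API change)' → patch bump
SemVer rule: patch bump → increment PATCH (MAJOR and MINOR unchanged)
New: 4.14.33

4.14.33


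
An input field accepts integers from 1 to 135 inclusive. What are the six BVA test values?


Range: [1, 135]
Boundaries: just below min, min, min+1, max-1, max, just above max
Values: [0, 1, 2, 134, 135, 136]

[0, 1, 2, 134, 135, 136]


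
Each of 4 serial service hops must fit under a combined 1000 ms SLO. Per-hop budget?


Formula: per_stage = total_budget / stages
per_stage = 1000 / 4
per_stage = 250.0 ms

250.0 ms


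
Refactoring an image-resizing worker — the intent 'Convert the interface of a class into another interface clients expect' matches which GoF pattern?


This matches the Adapter pattern

Adapter


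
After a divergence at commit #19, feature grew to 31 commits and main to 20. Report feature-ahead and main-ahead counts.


Common ancestor: commit #19
feature commits after divergence: 31 - 19 = 12
main commits after divergence: 20 - 19 = 1
feature is 12 commits ahead of main
main is 1 commits ahead of feature

feature ahead: 12, main ahead: 1


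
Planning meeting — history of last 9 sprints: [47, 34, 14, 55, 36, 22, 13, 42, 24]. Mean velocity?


Formula: Avg velocity = Total points / Number of sprints
Points: [47, 34, 14, 55, 36, 22, 13, 42, 24]
Sum = 47 + 34 + 14 + 55 + 36 + 22 + 13 + 42 + 24 = 287
Avg velocity = 287 / 9 = 31.89 points/sprint

31.89 points/sprint


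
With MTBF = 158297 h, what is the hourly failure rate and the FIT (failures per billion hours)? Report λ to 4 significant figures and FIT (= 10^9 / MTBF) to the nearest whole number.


Formula: λ = 1 / MTBF; FIT = λ × 1e9 = 1e9 / MTBF
λ = 1 / 158297 ≈ 6.317e-06 failures/hour
FIT = 1e9 / 158297 ≈ 6317 failures per 1e9 hours (nearest whole number)

λ = 6.317e-06 /h, FIT = 6317


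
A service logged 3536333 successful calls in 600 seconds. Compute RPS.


Formula: throughput = requests / seconds
throughput = 3536333 / 600
throughput = 5893.89 requests/second

5893.89 requests/second


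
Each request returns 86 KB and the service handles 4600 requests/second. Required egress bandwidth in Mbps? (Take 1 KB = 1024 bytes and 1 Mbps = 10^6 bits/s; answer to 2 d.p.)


Formula: Mbps = payload_bytes * RPS * 8 / 1e6
Payload per request = 86 KB = 86 * 1024 = 88064 bytes
Total bytes/sec = 88064 * 4600 = 405094400
Total bits/sec = 405094400 * 8 = 3240755200
Mbps = 3240755200 / 1e6 = 3240.76

3240.76 Mbps


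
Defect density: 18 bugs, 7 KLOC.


Defect density = defects / KLOC
Defect density = 18 / 7
Defect density = 2.571 defects/KLOC

2.571 defects/KLOC


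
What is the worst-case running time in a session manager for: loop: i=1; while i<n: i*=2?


Reasoning: i doubles each step so iterations are log2(n)
Complexity: O(log n)

O(log n)


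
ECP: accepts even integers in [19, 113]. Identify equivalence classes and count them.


Constraint: even integers in [19, 113]
Class 1: x < 19 — out-of-range invalid
Class 2: x in [19,113] but odd — wrong type invalid
Class 3: x in [19,113] and even — valid
Class 4: x > 113 — out-of-range invalid
Total equivalence classes: 4

4 equivalence classes


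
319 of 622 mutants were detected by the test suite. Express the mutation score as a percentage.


Mutation score = killed / total * 100
Mutation score = 319 / 622 * 100
Mutation score = 51.29%

51.29%


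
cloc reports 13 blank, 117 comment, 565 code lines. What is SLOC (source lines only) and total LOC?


Total LOC = blank + comment + code
Total LOC = 13 + 117 + 565 = 695
SLOC (source only) = code = 565

Total LOC: 695, SLOC: 565


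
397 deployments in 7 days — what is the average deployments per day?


Formula: deployments per day = releases / days
= 397 / 7
= 56.714 deploys/day
(equivalently, 397.0 deploys/week)

56.714 deploys/day


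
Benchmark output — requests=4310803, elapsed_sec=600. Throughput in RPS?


Formula: throughput = requests / seconds
throughput = 4310803 / 600
throughput = 7184.67 requests/second

7184.67 requests/second


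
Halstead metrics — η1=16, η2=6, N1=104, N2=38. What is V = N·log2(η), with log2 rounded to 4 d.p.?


Formula: V = N * log2(η), where N = N1 + N2 and η = η1 + η2
η = 16 + 6 = 22
N = 104 + 38 = 142
log2(22) ≈ 4.4594
V = 142 * 4.4594 = 633.23

633.23


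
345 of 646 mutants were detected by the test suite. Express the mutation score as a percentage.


Mutation score = killed / total * 100
Mutation score = 345 / 646 * 100
Mutation score = 53.41%

53.41%


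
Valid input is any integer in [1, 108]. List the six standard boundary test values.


Range: [1, 108]
Boundaries: just below min, min, min+1, max-1, max, just above max
Values: [0, 1, 2, 107, 108, 109]

[0, 1, 2, 107, 108, 109]


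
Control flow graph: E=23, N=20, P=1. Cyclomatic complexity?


Formula: V(G) = E - N + 2P
V(G) = 23 - 20 + 2*1
V(G) = 3 + 2
V(G) = 5

5


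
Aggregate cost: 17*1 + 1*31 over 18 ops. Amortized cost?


Formula: Amortized cost = Total cost / Operations
Total cost = (17 * 1) + (1 * 31)
Total cost = 17 + 31 = 48
Amortized = 48 / 18 = 2.6667

2.6667


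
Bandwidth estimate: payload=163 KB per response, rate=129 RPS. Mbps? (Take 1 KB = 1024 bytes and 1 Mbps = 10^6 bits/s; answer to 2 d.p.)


Formula: Mbps = payload_bytes * RPS * 8 / 1e6
Payload per request = 163 KB = 163 * 1024 = 166912 bytes
Total bytes/sec = 166912 * 129 = 21531648
Total bits/sec = 21531648 * 8 = 172253184
Mbps = 172253184 / 1e6 = 172.25

172.25 Mbps


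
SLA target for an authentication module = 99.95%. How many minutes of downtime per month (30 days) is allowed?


Formula: allowed downtime = period * (100 - SLA) / 100
Period (month (30 days)) = 43200 minutes
Unavailability fraction = (100 - 99.95) / 100
Allowed downtime = 43200 * (100 - 99.95) / 100
Allowed downtime = 21.6 minutes

21.6 minutes


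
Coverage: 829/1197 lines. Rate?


Coverage = covered / total * 100
Coverage = 829 / 1197 * 100
Coverage = 69.26%

69.26%


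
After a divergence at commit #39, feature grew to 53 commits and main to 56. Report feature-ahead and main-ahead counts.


Common ancestor: commit #39
feature commits after divergence: 53 - 39 = 14
main commits after divergence: 56 - 39 = 17
feature is 14 commits ahead of main
main is 17 commits ahead of feature

feature ahead: 14, main ahead: 17


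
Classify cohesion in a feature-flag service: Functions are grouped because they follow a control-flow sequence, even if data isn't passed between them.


Reasoning: Grouped by order of execution within a routine, not by data flow
Type: Procedural cohesion

Procedural cohesion


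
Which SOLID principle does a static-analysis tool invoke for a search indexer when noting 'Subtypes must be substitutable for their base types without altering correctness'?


This describes the Liskov Substitution Principle (LSP)

Liskov Substitution Principle (LSP)


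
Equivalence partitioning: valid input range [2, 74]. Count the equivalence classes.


Valid range: [2, 74]
Class 1: x < 2 — invalid
Class 2: 2 ≤ x ≤ 74 — valid
Class 3: x > 74 — invalid
Total equivalence classes: 3

3 equivalence classes


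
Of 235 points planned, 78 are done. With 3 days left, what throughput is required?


Formula: Required rate = Remaining points / Days left
Remaining = 235 - 78 = 157 points
Required rate = 157 / 3 = 52.33 points/day

52.33 points/day


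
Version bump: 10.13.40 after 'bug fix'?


Current: 10.13.40
Change category: 'bug fix' → patch bump
SemVer rule: patch bump → increment PATCH (MAJOR and MINOR unchanged)
New: 10.13.41

10.13.41


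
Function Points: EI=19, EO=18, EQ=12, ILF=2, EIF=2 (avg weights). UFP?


UFP = EI*4 + EO*5 + EQ*4 + ILF*10 + EIF*7
UFP = 19*4 + 18*5 + 12*4 + 2*10 + 2*7
UFP = 76 + 90 + 48 + 20 + 14
UFP = 248

248


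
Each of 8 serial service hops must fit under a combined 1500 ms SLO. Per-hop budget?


Formula: per_stage = total_budget / stages
per_stage = 1500 / 8
per_stage = 187.5 ms

187.5 ms


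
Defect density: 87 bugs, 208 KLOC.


Defect density = defects / KLOC
Defect density = 87 / 208
Defect density = 0.418 defects/KLOC

0.418 defects/KLOC


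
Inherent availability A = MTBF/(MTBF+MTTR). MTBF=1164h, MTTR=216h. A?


Availability = MTBF / (MTBF + MTTR)
Availability = 1164 / (1164 + 216)
Availability = 1164 / 1380
Availability = 84.3478%

84.3478%


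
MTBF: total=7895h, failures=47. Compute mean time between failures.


Formula: MTBF = Total operating time / Number of failures
MTBF = 7895 / 47
MTBF = 167.98 hours

167.98 hours


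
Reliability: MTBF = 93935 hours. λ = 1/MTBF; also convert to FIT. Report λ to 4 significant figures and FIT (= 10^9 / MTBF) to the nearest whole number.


Formula: λ = 1 / MTBF; FIT = λ × 1e9 = 1e9 / MTBF
λ = 1 / 93935 ≈ 1.065e-05 failures/hour
FIT = 1e9 / 93935 ≈ 10646 failures per 1e9 hours (nearest whole number)

λ = 1.065e-05 /h, FIT = 10646


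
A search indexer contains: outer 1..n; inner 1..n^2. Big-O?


Reasoning: n times n^2
Complexity: O(n^3)

O(n^3)


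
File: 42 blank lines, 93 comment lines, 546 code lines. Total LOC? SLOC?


Total LOC = blank + comment + code
Total LOC = 42 + 93 + 546 = 681
SLOC (source only) = code = 546

Total LOC: 681, SLOC: 546


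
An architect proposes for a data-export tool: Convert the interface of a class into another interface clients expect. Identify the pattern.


This matches the Adapter pattern

Adapter


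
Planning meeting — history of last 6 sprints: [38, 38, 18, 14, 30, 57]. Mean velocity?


Formula: Avg velocity = Total points / Number of sprints
Points: [38, 38, 18, 14, 30, 57]
Sum = 38 + 38 + 18 + 14 + 30 + 57 = 195
Avg velocity = 195 / 6 = 32.5 points/sprint

32.5 points/sprint


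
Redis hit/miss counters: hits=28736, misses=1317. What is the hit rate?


Formula: hit rate = hits / (hits + misses) * 100
hit rate = 28736 / (28736 + 1317) * 100
hit rate = 28736 / 30053 * 100
hit rate = 95.62%

95.62%


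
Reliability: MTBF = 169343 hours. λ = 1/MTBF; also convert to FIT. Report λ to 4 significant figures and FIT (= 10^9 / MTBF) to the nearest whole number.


Formula: λ = 1 / MTBF; FIT = λ × 1e9 = 1e9 / MTBF
λ = 1 / 169343 ≈ 5.905e-06 failures/hour
FIT = 1e9 / 169343 ≈ 5905 failures per 1e9 hours (nearest whole number)

λ = 5.905e-06 /h, FIT = 5905


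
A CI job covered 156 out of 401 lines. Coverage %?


Coverage = covered / total * 100
Coverage = 156 / 401 * 100
Coverage = 38.9%

38.9%


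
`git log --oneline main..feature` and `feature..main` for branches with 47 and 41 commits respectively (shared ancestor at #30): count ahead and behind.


Common ancestor: commit #30
feature commits after divergence: 47 - 30 = 17
main commits after divergence: 41 - 30 = 11
feature is 17 commits ahead of main
main is 11 commits ahead of feature

feature ahead: 17, main ahead: 11


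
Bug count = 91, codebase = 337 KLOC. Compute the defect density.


Defect density = defects / KLOC
Defect density = 91 / 337
Defect density = 0.27 defects/KLOC

0.27 defects/KLOC


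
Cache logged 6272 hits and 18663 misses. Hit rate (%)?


Formula: hit rate = hits / (hits + misses) * 100
hit rate = 6272 / (6272 + 18663) * 100
hit rate = 6272 / 24935 * 100
hit rate = 25.15%

25.15%


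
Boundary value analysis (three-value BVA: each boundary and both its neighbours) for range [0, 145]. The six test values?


Range: [0, 145]
Boundaries: just below min, min, min+1, max-1, max, just above max
Values: [-1, 0, 1, 144, 145, 146]

[-1, 0, 1, 144, 145, 146]


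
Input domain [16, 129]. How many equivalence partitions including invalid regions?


Valid range: [16, 129]
Class 1: x < 16 — invalid
Class 2: 16 ≤ x ≤ 129 — valid
Class 3: x > 129 — invalid
Total equivalence classes: 3

3 equivalence classes


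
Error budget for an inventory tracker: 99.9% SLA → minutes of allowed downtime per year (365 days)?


Formula: allowed downtime = period * (100 - SLA) / 100
Period (year (365 days)) = 525600 minutes
Unavailability fraction = (100 - 99.9) / 100
Allowed downtime = 525600 * (100 - 99.9) / 100
Allowed downtime = 525.6 minutes

525.6 minutes


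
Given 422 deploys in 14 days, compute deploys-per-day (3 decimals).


Formula: deployments per day = releases / days
= 422 / 14
= 30.143 deploys/day
(equivalently, 211.0 deploys/week)

30.143 deploys/day


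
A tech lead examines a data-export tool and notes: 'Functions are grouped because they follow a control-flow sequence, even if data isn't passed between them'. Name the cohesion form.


Reasoning: Grouped by order of execution within a routine, not by data flow
Type: Procedural cohesion

Procedural cohesion


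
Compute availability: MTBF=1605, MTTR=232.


Availability = MTBF / (MTBF + MTTR)
Availability = 1605 / (1605 + 232)
Availability = 1605 / 1837
Availability = 87.3707%

87.3707%


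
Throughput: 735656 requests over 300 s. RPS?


Formula: throughput = requests / seconds
throughput = 735656 / 300
throughput = 2452.19 requests/second

2452.19 requests/second


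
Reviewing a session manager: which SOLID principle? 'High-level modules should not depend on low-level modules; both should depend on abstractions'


This describes the Dependency Inversion Principle (DIP)

Dependency Inversion Principle (DIP)


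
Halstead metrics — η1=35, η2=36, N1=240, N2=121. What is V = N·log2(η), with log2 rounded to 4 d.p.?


Formula: V = N * log2(η), where N = N1 + N2 and η = η1 + η2
η = 35 + 36 = 71
N = 240 + 121 = 361
log2(71) ≈ 6.1497
V = 361 * 6.1497 = 2220.04

2220.04


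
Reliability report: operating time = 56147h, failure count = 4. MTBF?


Formula: MTBF = Total operating time / Number of failures
MTBF = 56147 / 4
MTBF = 14036.75 hours

14036.75 hours


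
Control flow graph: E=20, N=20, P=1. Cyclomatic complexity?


Formula: V(G) = E - N + 2P
V(G) = 20 - 20 + 2*1
V(G) = 0 + 2
V(G) = 2

2


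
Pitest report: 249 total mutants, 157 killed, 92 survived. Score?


Mutation score = killed / total * 100
Mutation score = 157 / 249 * 100
Mutation score = 63.05%

63.05%


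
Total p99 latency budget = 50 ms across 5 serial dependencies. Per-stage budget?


Formula: per_stage = total_budget / stages
per_stage = 50 / 5
per_stage = 10.0 ms

10.0 ms


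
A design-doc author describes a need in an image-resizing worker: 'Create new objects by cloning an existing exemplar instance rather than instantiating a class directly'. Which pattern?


This matches the Prototype pattern

Prototype


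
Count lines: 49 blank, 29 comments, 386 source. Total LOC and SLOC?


Total LOC = blank + comment + code
Total LOC = 49 + 29 + 386 = 464
SLOC (source only) = code = 386

Total LOC: 464, SLOC: 386


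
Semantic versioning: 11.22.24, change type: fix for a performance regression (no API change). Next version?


Current: 11.22.24
Change category: 'fix for a performance regression (no API change)' → patch bump
SemVer rule: patch bump → increment PATCH (MAJOR and MINOR unchanged)
New: 11.22.25

11.22.25


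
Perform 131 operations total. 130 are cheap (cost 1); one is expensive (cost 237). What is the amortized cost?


Formula: Amortized cost = Total cost / Operations
Total cost = (130 * 1) + (1 * 237)
Total cost = 130 + 237 = 367
Amortized = 367 / 131 = 2.8015

2.8015


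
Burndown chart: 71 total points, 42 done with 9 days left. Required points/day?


Formula: Required rate = Remaining points / Days left
Remaining = 71 - 42 = 29 points
Required rate = 29 / 9 = 3.22 points/day

3.22 points/day


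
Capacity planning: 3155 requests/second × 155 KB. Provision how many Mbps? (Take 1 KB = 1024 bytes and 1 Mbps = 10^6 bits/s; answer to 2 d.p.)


Formula: Mbps = payload_bytes * RPS * 8 / 1e6
Payload per request = 155 KB = 155 * 1024 = 158720 bytes
Total bytes/sec = 158720 * 3155 = 500761600
Total bits/sec = 500761600 * 8 = 4006092800
Mbps = 4006092800 / 1e6 = 4006.09

4006.09 Mbps


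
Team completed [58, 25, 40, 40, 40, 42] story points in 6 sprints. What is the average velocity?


Formula: Avg velocity = Total points / Number of sprints
Points: [58, 25, 40, 40, 40, 42]
Sum = 58 + 25 + 40 + 40 + 40 + 42 = 245
Avg velocity = 245 / 6 = 40.83 points/sprint

40.83 points/sprint


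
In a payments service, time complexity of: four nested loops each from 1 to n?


Reasoning: four levels of nesting
Complexity: O(n^4)

O(n^4)


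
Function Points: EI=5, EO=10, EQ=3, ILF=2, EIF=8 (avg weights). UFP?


UFP = EI*4 + EO*5 + EQ*4 + ILF*10 + EIF*7
UFP = 5*4 + 10*5 + 3*4 + 2*10 + 8*7
UFP = 20 + 50 + 12 + 20 + 56
UFP = 158

158


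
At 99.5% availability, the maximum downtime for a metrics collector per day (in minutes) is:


Formula: allowed downtime = period * (100 - SLA) / 100
Period (day) = 1440 minutes
Unavailability fraction = (100 - 99.5) / 100
Allowed downtime = 1440 * (100 - 99.5) / 100
Allowed downtime = 7.2 minutes

7.2 minutes


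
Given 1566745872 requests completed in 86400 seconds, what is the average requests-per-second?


Formula: throughput = requests / seconds
throughput = 1566745872 / 86400
throughput = 18133.63 requests/second

18133.63 requests/second


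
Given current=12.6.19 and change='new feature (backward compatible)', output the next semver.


Current: 12.6.19
Change category: 'new feature (backward compatible)' → minor bump
SemVer rule: minor bump → increment MINOR, reset PATCH to 0 (MAJOR unchanged)
New: 12.7.0

12.7.0


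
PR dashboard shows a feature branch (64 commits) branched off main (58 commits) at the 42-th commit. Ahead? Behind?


Common ancestor: commit #42
feature commits after divergence: 64 - 42 = 22
main commits after divergence: 58 - 42 = 16
feature is 22 commits ahead of main
main is 16 commits ahead of feature

feature ahead: 22, main ahead: 16


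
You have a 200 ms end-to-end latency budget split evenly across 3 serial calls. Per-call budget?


Formula: per_stage = total_budget / stages
per_stage = 200 / 3
per_stage = 66.67 ms

66.67 ms


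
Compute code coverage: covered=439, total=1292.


Coverage = covered / total * 100
Coverage = 439 / 1292 * 100
Coverage = 33.98%

33.98%


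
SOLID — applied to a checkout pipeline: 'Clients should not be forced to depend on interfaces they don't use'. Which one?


This describes the Interface Segregation Principle (ISP)

Interface Segregation Principle (ISP)


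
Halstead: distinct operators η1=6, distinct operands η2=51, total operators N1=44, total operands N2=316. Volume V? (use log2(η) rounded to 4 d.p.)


Formula: V = N * log2(η), where N = N1 + N2 and η = η1 + η2
η = 6 + 51 = 57
N = 44 + 316 = 360
log2(57) ≈ 5.8329
V = 360 * 5.8329 = 2099.84

2099.84


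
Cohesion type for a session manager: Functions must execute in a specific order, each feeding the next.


Reasoning: Output of one is input to next
Type: Sequential cohesion

Sequential cohesion


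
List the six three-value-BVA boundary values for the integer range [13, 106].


Range: [13, 106]
Boundaries: just below min, min, min+1, max-1, max, just above max
Values: [12, 13, 14, 105, 106, 107]

[12, 13, 14, 105, 106, 107]


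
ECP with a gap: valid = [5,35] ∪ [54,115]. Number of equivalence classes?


Valid ranges: [5,35] and [54,115]
Class 1: x < 5 — invalid
Class 2: 5 ≤ x ≤ 35 — valid
Class 3: 35 < x < 54 — invalid (gap between ranges)
Class 4: 54 ≤ x ≤ 115 — valid
Class 5: x > 115 — invalid
Total equivalence classes: 5

5 equivalence classes


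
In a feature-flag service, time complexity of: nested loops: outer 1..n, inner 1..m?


Reasoning: product of independent bounds
Complexity: O(n*m)

O(n*m)


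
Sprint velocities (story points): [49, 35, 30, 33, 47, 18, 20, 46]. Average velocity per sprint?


Formula: Avg velocity = Total points / Number of sprints
Points: [49, 35, 30, 33, 47, 18, 20, 46]
Sum = 49 + 35 + 30 + 33 + 47 + 18 + 20 + 46 = 278
Avg velocity = 278 / 8 = 34.75 points/sprint

34.75 points/sprint


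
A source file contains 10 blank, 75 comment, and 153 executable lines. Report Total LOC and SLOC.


Total LOC = blank + comment + code
Total LOC = 10 + 75 + 153 = 238
SLOC (source only) = code = 153

Total LOC: 238, SLOC: 153


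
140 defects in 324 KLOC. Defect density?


Defect density = defects / KLOC
Defect density = 140 / 324
Defect density = 0.432 defects/KLOC

0.432 defects/KLOC


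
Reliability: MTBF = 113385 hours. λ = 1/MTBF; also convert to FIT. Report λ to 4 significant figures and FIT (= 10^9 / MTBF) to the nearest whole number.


Formula: λ = 1 / MTBF; FIT = λ × 1e9 = 1e9 / MTBF
λ = 1 / 113385 ≈ 8.820e-06 failures/hour
FIT = 1e9 / 113385 ≈ 8820 failures per 1e9 hours (nearest whole number)

λ = 8.820e-06 /h, FIT = 8820


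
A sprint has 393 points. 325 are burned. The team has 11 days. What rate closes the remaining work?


Formula: Required rate = Remaining points / Days left
Remaining = 393 - 325 = 68 points
Required rate = 68 / 11 = 6.18 points/day

6.18 points/day


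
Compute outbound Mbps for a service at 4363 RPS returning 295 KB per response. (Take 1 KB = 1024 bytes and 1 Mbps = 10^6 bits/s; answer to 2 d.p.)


Formula: Mbps = payload_bytes * RPS * 8 / 1e6
Payload per request = 295 KB = 295 * 1024 = 302080 bytes
Total bytes/sec = 302080 * 4363 = 1317975040
Total bits/sec = 1317975040 * 8 = 10543800320
Mbps = 10543800320 / 1e6 = 10543.8

10543.8 Mbps


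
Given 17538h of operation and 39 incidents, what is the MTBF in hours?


Formula: MTBF = Total operating time / Number of failures
MTBF = 17538 / 39
MTBF = 449.69 hours

449.69 hours


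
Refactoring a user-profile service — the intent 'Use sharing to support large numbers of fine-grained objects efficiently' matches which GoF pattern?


This matches the Flyweight pattern

Flyweight


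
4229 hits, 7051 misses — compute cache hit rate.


Formula: hit rate = hits / (hits + misses) * 100
hit rate = 4229 / (4229 + 7051) * 100
hit rate = 4229 / 11280 * 100
hit rate = 37.49%

37.49%


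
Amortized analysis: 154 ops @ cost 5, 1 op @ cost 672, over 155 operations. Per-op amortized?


Formula: Amortized cost = Total cost / Operations
Total cost = (154 * 5) + (1 * 672)
Total cost = 770 + 672 = 1442
Amortized = 1442 / 155 = 9.3032

9.3032


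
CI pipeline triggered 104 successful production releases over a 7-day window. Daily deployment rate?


Formula: deployments per day = releases / days
= 104 / 7
= 14.857 deploys/day
(equivalently, 104.0 deploys/week)

14.857 deploys/day


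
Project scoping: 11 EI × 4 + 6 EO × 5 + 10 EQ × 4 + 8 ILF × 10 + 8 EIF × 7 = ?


UFP = EI*4 + EO*5 + EQ*4 + ILF*10 + EIF*7
UFP = 11*4 + 6*5 + 10*4 + 8*10 + 8*7
UFP = 44 + 30 + 40 + 80 + 56
UFP = 250

250


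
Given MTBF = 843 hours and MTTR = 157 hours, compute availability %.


Availability = MTBF / (MTBF + MTTR)
Availability = 843 / (843 + 157)
Availability = 843 / 1000
Availability = 84.3%

84.3%


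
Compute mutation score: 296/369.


Mutation score = killed / total * 100
Mutation score = 296 / 369 * 100
Mutation score = 80.22%

80.22%


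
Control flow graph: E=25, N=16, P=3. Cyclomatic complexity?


Formula: V(G) = E - N + 2P
V(G) = 25 - 16 + 2*3
V(G) = 9 + 6
V(G) = 15

15


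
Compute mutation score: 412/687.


Mutation score = killed / total * 100
Mutation score = 412 / 687 * 100
Mutation score = 59.97%

59.97%


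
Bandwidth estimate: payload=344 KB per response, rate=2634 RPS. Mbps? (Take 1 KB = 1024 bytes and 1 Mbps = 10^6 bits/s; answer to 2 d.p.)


Formula: Mbps = payload_bytes * RPS * 8 / 1e6
Payload per request = 344 KB = 344 * 1024 = 352256 bytes
Total bytes/sec = 352256 * 2634 = 927842304
Total bits/sec = 927842304 * 8 = 7422738432
Mbps = 7422738432 / 1e6 = 7422.74

7422.74 Mbps
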